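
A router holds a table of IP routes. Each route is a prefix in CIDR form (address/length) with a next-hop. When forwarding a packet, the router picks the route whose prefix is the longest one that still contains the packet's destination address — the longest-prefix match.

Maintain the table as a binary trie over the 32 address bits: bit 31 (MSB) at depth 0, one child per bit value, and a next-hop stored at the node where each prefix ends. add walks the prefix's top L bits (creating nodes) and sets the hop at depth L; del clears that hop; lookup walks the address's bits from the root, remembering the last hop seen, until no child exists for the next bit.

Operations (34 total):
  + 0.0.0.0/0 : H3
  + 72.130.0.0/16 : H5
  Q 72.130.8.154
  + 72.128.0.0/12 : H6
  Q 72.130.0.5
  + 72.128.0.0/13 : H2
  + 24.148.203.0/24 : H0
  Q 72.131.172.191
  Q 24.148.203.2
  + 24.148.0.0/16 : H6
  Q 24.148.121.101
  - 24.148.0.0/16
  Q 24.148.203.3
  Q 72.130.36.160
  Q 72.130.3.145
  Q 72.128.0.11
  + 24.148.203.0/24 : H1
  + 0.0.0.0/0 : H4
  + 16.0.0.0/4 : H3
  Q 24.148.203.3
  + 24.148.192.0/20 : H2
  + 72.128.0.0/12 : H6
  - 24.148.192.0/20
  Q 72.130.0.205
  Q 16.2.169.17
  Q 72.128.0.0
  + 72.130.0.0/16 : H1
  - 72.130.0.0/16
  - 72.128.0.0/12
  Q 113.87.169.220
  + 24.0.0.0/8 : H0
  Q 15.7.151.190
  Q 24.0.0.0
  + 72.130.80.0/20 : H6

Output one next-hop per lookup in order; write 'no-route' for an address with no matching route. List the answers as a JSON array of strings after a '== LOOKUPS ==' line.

Apply in order:
  add 0.0.0.0/0 -> H3 at depth 0
  add 72.130.0.0/16 -> H5 at depth 16
  ? 72.130.8.154  path d0:H3→d1:-→d2:-→d3:-→d4:-→d5:-→d6:-→d7:-→d8:-→d9:-→d10:-→d11:-→d12:-→d13:-→d14:-→d15:-→d16:H5  best=H5
  add 72.128.0.0/12 -> H6 at depth 12
  ? 72.130.0.5  path d0:H3→d1:-→d2:-→d3:-→d4:-→d5:-→d6:-→d7:-→d8:-→d9:-→d10:-→d11:-→d12:H6→d13:-→d14:-→d15:-→d16:H5  best=H5
  add 72.128.0.0/13 -> H2 at depth 13
  add 24.148.203.0/24 -> H0 at depth 24
  ? 72.131.172.191  path d0:H3→d1:-→d2:-→d3:-→d4:-→d5:-→d6:-→d7:-→d8:-→d9:-→d10:-→d11:-→d12:H6→d13:H2→d14:-→d15:-  best=H2
  ? 24.148.203.2  path d0:H3→d1:-→d2:-→d3:-→d4:-→d5:-→d6:-→d7:-→d8:-→d9:-→d10:-→d11:-→d12:-→d13:-→d14:-→d15:-→d16:-→d17:-→d18:-→d19:-→d20:-→d21:-→d22:-→d23:-→d24:H0  best=H0
  add 24.148.0.0/16 -> H6 at depth 16
  ? 24.148.121.101  path d0:H3→d1:-→d2:-→d3:-→d4:-→d5:-→d6:-→d7:-→d8:-→d9:-→d10:-→d11:-→d12:-→d13:-→d14:-→d15:-→d16:H6  best=H6
  del 24.148.0.0/16 (clear depth 16)
  ? 24.148.203.3  path d0:H3→d1:-→d2:-→d3:-→d4:-→d5:-→d6:-→d7:-→d8:-→d9:-→d10:-→d11:-→d12:-→d13:-→d14:-→d15:-→d16:-→d17:-→d18:-→d19:-→d20:-→d21:-→d22:-→d23:-→d24:H0  best=H0
  ? 72.130.36.160  path d0:H3→d1:-→d2:-→d3:-→d4:-→d5:-→d6:-→d7:-→d8:-→d9:-→d10:-→d11:-→d12:H6→d13:H2→d14:-→d15:-→d16:H5  best=H5
  ? 72.130.3.145  path d0:H3→d1:-→d2:-→d3:-→d4:-→d5:-→d6:-→d7:-→d8:-→d9:-→d10:-→d11:-→d12:H6→d13:H2→d14:-→d15:-→d16:H5  best=H5
  ? 72.128.0.11  path d0:H3→d1:-→d2:-→d3:-→d4:-→d5:-→d6:-→d7:-→d8:-→d9:-→d10:-→d11:-→d12:H6→d13:H2→d14:-  best=H2
  add 24.148.203.0/24 -> H1 at depth 24
  add 0.0.0.0/0 -> H4 at depth 0
  add 16.0.0.0/4 -> H3 at depth 4
  ? 24.148.203.3  path d0:H4→d1:-→d2:-→d3:-→d4:H3→d5:-→d6:-→d7:-→d8:-→d9:-→d10:-→d11:-→d12:-→d13:-→d14:-→d15:-→d16:-→d17:-→d18:-→d19:-→d20:-→d21:-→d22:-→d23:-→d24:H1  best=H1
  add 24.148.192.0/20 -> H2 at depth 20
  add 72.128.0.0/12 -> H6 at depth 12
  del 24.148.192.0/20 (clear depth 20)
  ? 72.130.0.205  path d0:H4→d1:-→d2:-→d3:-→d4:-→d5:-→d6:-→d7:-→d8:-→d9:-→d10:-→d11:-→d12:H6→d13:H2→d14:-→d15:-→d16:H5  best=H5
  ? 16.2.169.17  path d0:H4→d1:-→d2:-→d3:-→d4:H3  best=H3
  ? 72.128.0.0  path d0:H4→d1:-→d2:-→d3:-→d4:-→d5:-→d6:-→d7:-→d8:-→d9:-→d10:-→d11:-→d12:H6→d13:H2→d14:-  best=H2
  add 72.130.0.0/16 -> H1 at depth 16
  del 72.130.0.0/16 (clear depth 16)
  del 72.128.0.0/12 (clear depth 12)
  ? 113.87.169.220  path d0:H4→d1:-→d2:-  best=H4
  add 24.0.0.0/8 -> H0 at depth 8
  ? 15.7.151.190  path d0:H4→d1:-→d2:-→d3:-  best=H4
  ? 24.0.0.0  path d0:H4→d1:-→d2:-→d3:-→d4:H3→d5:-→d6:-→d7:-→d8:H0  best=H0
  add 72.130.80.0/20 -> H6 at depth 20

== LOOKUPS ==
["H5","H5","H2","H0","H6","H0","H5","H5","H2","H1","H5","H3","H2","H4","H4","H0"]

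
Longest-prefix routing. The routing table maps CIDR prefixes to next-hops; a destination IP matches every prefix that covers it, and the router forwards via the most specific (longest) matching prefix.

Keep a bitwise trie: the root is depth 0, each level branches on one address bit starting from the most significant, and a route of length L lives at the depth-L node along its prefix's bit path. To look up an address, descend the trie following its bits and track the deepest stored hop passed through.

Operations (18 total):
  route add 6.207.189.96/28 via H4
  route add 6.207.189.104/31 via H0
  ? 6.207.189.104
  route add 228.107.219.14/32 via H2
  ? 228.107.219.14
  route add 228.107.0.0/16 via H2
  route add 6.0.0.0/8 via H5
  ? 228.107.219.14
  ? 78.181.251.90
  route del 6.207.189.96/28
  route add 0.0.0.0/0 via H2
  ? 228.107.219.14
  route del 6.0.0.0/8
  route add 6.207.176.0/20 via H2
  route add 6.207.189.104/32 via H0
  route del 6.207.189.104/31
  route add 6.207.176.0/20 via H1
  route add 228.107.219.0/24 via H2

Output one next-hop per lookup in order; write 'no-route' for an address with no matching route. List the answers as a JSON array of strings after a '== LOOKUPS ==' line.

Trace:
  + 6.207.189.96/28 (H4) depth=28
  + 6.207.189.104/31 (H0) depth=31
  lookup 6.207.189.104: bits 0000011011001111101111010110100 walk d0:-→d1:-→d2:-→d3:-→d4:-→d5:-→d6:-→d7:-→d8:-→d9:-→d10:-→d11:-→d12:-→d13:-→d14:-→d15:-→d16:-→d17:-→d18:-→d19:-→d20:-→d21:-→d22:-→d23:-→d24:-→d25:-→d26:-→d27:-→d28:H4→d29:-→d30:-→d31:H0 -> H0
  + 228.107.219.14/32 (H2) depth=32
  lookup 228.107.219.14: bits 11100100011010111101101100001110 walk d0:-→d1:-→d2:-→d3:-→d4:-→d5:-→d6:-→d7:-→d8:-→d9:-→d10:-→d11:-→d12:-→d13:-→d14:-→d15:-→d16:-→d17:-→d18:-→d19:-→d20:-→d21:-→d22:-→d23:-→d24:-→d25:-→d26:-→d27:-→d28:-→d29:-→d30:-→d31:-→d32:H2 -> H2
  + 228.107.0.0/16 (H2) depth=16
  + 6.0.0.0/8 (H5) depth=8
  lookup 228.107.219.14: bits 11100100011010111101101100001110 walk d0:-→d1:-→d2:-→d3:-→d4:-→d5:-→d6:-→d7:-→d8:-→d9:-→d10:-→d11:-→d12:-→d13:-→d14:-→d15:-→d16:H2→d17:-→d18:-→d19:-→d20:-→d21:-→d22:-→d23:-→d24:-→d25:-→d26:-→d27:-→d28:-→d29:-→d30:-→d31:-→d32:H2 -> H2
  lookup 78.181.251.90: bits 0 walk d0:-→d1:- -> no-route
  del 6.207.189.96/28 (clear depth 28)
  + 0.0.0.0/0 (H2) depth=0
  lookup 228.107.219.14: bits 11100100011010111101101100001110 walk d0:H2→d1:-→d2:-→d3:-→d4:-→d5:-→d6:-→d7:-→d8:-→d9:-→d10:-→d11:-→d12:-→d13:-→d14:-→d15:-→d16:H2→d17:-→d18:-→d19:-→d20:-→d21:-→d22:-→d23:-→d24:-→d25:-→d26:-→d27:-→d28:-→d29:-→d30:-→d31:-→d32:H2 -> H2
  del 6.0.0.0/8 (clear depth 8)
  + 6.207.176.0/20 (H2) depth=20
  + 6.207.189.104/32 (H0) depth=32
  del 6.207.189.104/31 (clear depth 31)
  + 6.207.176.0/20 (H1) depth=20
  + 228.107.219.0/24 (H2) depth=24

== LOOKUPS ==
["H0","H2","H2","no-route","H2"]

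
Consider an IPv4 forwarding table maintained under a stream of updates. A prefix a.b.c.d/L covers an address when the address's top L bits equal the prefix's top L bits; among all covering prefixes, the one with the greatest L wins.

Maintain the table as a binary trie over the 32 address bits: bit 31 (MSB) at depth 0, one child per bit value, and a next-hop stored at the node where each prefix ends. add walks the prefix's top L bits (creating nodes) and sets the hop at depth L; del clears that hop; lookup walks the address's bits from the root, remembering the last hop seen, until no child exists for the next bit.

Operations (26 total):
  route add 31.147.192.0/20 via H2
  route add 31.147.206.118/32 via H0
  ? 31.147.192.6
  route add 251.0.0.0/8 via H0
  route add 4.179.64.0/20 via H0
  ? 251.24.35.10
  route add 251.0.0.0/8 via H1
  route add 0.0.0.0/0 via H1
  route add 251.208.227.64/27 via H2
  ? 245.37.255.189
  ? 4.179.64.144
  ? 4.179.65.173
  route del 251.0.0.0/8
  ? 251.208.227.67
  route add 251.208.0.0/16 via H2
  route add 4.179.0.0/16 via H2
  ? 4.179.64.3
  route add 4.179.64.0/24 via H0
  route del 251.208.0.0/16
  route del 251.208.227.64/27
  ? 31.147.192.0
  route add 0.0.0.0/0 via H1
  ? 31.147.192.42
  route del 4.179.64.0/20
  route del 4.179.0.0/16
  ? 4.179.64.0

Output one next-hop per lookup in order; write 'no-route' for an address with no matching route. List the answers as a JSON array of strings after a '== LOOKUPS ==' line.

Process each operation:
  add 31.147.192.0/20 -> H2 at depth 20
  add 31.147.206.118/32 -> H0 at depth 32
  lookup 31.147.192.6: bits 00011111100100111100 walk d0:-→d1:-→d2:-→d3:-→d4:-→d5:-→d6:-→d7:-→d8:-→d9:-→d10:-→d11:-→d12:-→d13:-→d14:-→d15:-→d16:-→d17:-→d18:-→d19:-→d20:H2 -> H2
  add 251.0.0.0/8 -> H0 at depth 8
  add 4.179.64.0/20 -> H0 at depth 20
  lookup 251.24.35.10: bits 11111011 walk d0:-→d1:-→d2:-→d3:-→d4:-→d5:-→d6:-→d7:-→d8:H0 -> H0
  add 251.0.0.0/8 -> H1 at depth 8
  add 0.0.0.0/0 -> H1 at depth 0
  add 251.208.227.64/27 -> H2 at depth 27
  lookup 245.37.255.189: bits 1111 walk d0:H1→d1:-→d2:-→d3:-→d4:- -> H1
  lookup 4.179.64.144: bits 00000100101100110100 walk d0:H1→d1:-→d2:-→d3:-→d4:-→d5:-→d6:-→d7:-→d8:-→d9:-→d10:-→d11:-→d12:-→d13:-→d14:-→d15:-→d16:-→d17:-→d18:-→d19:-→d20:H0 -> H0
  lookup 4.179.65.173: bits 00000100101100110100 walk d0:H1→d1:-→d2:-→d3:-→d4:-→d5:-→d6:-→d7:-→d8:-→d9:-→d10:-→d11:-→d12:-→d13:-→d14:-→d15:-→d16:-→d17:-→d18:-→d19:-→d20:H0 -> H0
  del 251.0.0.0/8 (clear depth 8)
  lookup 251.208.227.67: bits 111110111101000011100011010 walk d0:H1→d1:-→d2:-→d3:-→d4:-→d5:-→d6:-→d7:-→d8:-→d9:-→d10:-→d11:-→d12:-→d13:-→d14:-→d15:-→d16:-→d17:-→d18:-→d19:-→d20:-→d21:-→d22:-→d23:-→d24:-→d25:-→d26:-→d27:H2 -> H2
  add 251.208.0.0/16 -> H2 at depth 16
  add 4.179.0.0/16 -> H2 at depth 16
  lookup 4.179.64.3: bits 00000100101100110100 walk d0:H1→d1:-→d2:-→d3:-→d4:-→d5:-→d6:-→d7:-→d8:-→d9:-→d10:-→d11:-→d12:-→d13:-→d14:-→d15:-→d16:H2→d17:-→d18:-→d19:-→d20:H0 -> H0
  add 4.179.64.0/24 -> H0 at depth 24
  del 251.208.0.0/16 (clear depth 16)
  del 251.208.227.64/27 (clear depth 27)
  lookup 31.147.192.0: bits 00011111100100111100 walk d0:H1→d1:-→d2:-→d3:-→d4:-→d5:-→d6:-→d7:-→d8:-→d9:-→d10:-→d11:-→d12:-→d13:-→d14:-→d15:-→d16:-→d17:-→d18:-→d19:-→d20:H2 -> H2
  add 0.0.0.0/0 -> H1 at depth 0
  lookup 31.147.192.42: bits 00011111100100111100 walk d0:H1→d1:-→d2:-→d3:-→d4:-→d5:-→d6:-→d7:-→d8:-→d9:-→d10:-→d11:-→d12:-→d13:-→d14:-→d15:-→d16:-→d17:-→d18:-→d19:-→d20:H2 -> H2
  del 4.179.64.0/20 (clear depth 20)
  del 4.179.0.0/16 (clear depth 16)
  lookup 4.179.64.0: bits 000001001011001101000000 walk d0:H1→d1:-→d2:-→d3:-→d4:-→d5:-→d6:-→d7:-→d8:-→d9:-→d10:-→d11:-→d12:-→d13:-→d14:-→d15:-→d16:-→d17:-→d18:-→d19:-→d20:-→d21:-→d22:-→d23:-→d24:H0 -> H0

== LOOKUPS ==
["H2","H0","H1","H0","H0","H2","H0","H2","H2","H0"]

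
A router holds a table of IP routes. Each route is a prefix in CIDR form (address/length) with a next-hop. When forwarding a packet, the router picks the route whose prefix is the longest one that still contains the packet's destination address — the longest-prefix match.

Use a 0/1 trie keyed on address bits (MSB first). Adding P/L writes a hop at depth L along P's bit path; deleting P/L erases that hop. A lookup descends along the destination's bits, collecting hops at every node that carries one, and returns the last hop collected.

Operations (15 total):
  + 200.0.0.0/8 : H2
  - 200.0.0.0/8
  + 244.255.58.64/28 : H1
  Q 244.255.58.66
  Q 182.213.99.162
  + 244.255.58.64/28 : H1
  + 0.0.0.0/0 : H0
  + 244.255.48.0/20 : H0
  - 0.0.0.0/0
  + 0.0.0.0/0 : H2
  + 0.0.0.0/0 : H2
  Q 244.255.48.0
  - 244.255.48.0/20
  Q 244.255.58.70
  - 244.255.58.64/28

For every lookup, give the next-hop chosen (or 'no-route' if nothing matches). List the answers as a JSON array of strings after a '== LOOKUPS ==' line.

Trace:
  add 200.0.0.0/8 -> H2 at depth 8
  - 200.0.0.0/8 clear@8
  add 244.255.58.64/28 -> H1 at depth 28
  lookup 244.255.58.66: bits 1111010011111111001110100100 walk d0:-→d1:-→d2:-→d3:-→d4:-→d5:-→d6:-→d7:-→d8:-→d9:-→d10:-→d11:-→d12:-→d13:-→d14:-→d15:-→d16:-→d17:-→d18:-→d19:-→d20:-→d21:-→d22:-→d23:-→d24:-→d25:-→d26:-→d27:-→d28:H1 -> H1
  lookup 182.213.99.162: bits 1 walk d0:-→d1:- -> no-route
  add 244.255.58.64/28 -> H1 at depth 28
  add 0.0.0.0/0 -> H0 at depth 0
  add 244.255.48.0/20 -> H0 at depth 20
  - 0.0.0.0/0 clear@0
  add 0.0.0.0/0 -> H2 at depth 0
  add 0.0.0.0/0 -> H2 at depth 0
  lookup 244.255.48.0: bits 11110100111111110011 walk d0:H2→d1:-→d2:-→d3:-→d4:-→d5:-→d6:-→d7:-→d8:-→d9:-→d10:-→d11:-→d12:-→d13:-→d14:-→d15:-→d16:-→d17:-→d18:-→d19:-→d20:H0 -> H0
  - 244.255.48.0/20 clear@20
  lookup 244.255.58.70: bits 1111010011111111001110100100 walk d0:H2→d1:-→d2:-→d3:-→d4:-→d5:-→d6:-→d7:-→d8:-→d9:-→d10:-→d11:-→d12:-→d13:-→d14:-→d15:-→d16:-→d17:-→d18:-→d19:-→d20:-→d21:-→d22:-→d23:-→d24:-→d25:-→d26:-→d27:-→d28:H1 -> H1
  - 244.255.58.64/28 clear@28

== LOOKUPS ==
["H1","no-route","H0","H1"]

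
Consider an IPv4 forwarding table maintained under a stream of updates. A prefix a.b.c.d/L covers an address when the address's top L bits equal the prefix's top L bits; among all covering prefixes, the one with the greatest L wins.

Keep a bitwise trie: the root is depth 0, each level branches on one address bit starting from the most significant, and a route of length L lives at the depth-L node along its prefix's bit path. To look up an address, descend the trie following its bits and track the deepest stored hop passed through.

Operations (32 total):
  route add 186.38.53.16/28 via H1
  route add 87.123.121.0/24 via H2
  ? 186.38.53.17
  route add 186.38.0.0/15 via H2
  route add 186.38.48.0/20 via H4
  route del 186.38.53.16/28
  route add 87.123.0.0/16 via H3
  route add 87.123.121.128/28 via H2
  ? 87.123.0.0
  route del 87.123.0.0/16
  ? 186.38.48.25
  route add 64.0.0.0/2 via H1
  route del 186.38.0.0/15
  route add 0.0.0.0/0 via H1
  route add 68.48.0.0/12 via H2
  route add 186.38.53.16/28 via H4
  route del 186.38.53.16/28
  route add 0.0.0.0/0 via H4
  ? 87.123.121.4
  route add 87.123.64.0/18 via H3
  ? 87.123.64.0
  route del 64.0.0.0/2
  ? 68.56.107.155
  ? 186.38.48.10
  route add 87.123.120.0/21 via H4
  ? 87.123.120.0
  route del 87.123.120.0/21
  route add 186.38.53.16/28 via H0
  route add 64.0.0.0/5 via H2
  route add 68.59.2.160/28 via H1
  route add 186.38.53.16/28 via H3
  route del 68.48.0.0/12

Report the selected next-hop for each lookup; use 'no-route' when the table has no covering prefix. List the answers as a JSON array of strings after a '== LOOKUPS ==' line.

Apply in order:
  + 186.38.53.16/28 (H1) depth=28
  + 87.123.121.0/24 (H2) depth=24
  ? 186.38.53.17  path d0:-→d1:-→d2:-→d3:-→d4:-→d5:-→d6:-→d7:-→d8:-→d9:-→d10:-→d11:-→d12:-→d13:-→d14:-→d15:-→d16:-→d17:-→d18:-→d19:-→d20:-→d21:-→d22:-→d23:-→d24:-→d25:-→d26:-→d27:-→d28:H1  best=H1
  + 186.38.0.0/15 (H2) depth=15
  + 186.38.48.0/20 (H4) depth=20
  del 186.38.53.16/28 (clear depth 28)
  + 87.123.0.0/16 (H3) depth=16
  + 87.123.121.128/28 (H2) depth=28
  ? 87.123.0.0  path d0:-→d1:-→d2:-→d3:-→d4:-→d5:-→d6:-→d7:-→d8:-→d9:-→d10:-→d11:-→d12:-→d13:-→d14:-→d15:-→d16:H3→d17:-  best=H3
  del 87.123.0.0/16 (clear depth 16)
  ? 186.38.48.25  path d0:-→d1:-→d2:-→d3:-→d4:-→d5:-→d6:-→d7:-→d8:-→d9:-→d10:-→d11:-→d12:-→d13:-→d14:-→d15:H2→d16:-→d17:-→d18:-→d19:-→d20:H4→d21:-  best=H4
  + 64.0.0.0/2 (H1) depth=2
  del 186.38.0.0/15 (clear depth 15)
  + 0.0.0.0/0 (H1) depth=0
  + 68.48.0.0/12 (H2) depth=12
  + 186.38.53.16/28 (H4) depth=28
  del 186.38.53.16/28 (clear depth 28)
  + 0.0.0.0/0 (H4) depth=0
  ? 87.123.121.4  path d0:H4→d1:-→d2:H1→d3:-→d4:-→d5:-→d6:-→d7:-→d8:-→d9:-→d10:-→d11:-→d12:-→d13:-→d14:-→d15:-→d16:-→d17:-→d18:-→d19:-→d20:-→d21:-→d22:-→d23:-→d24:H2  best=H2
  + 87.123.64.0/18 (H3) depth=18
  ? 87.123.64.0  path d0:H4→d1:-→d2:H1→d3:-→d4:-→d5:-→d6:-→d7:-→d8:-→d9:-→d10:-→d11:-→d12:-→d13:-→d14:-→d15:-→d16:-→d17:-→d18:H3  best=H3
  del 64.0.0.0/2 (clear depth 2)
  ? 68.56.107.155  path d0:H4→d1:-→d2:-→d3:-→d4:-→d5:-→d6:-→d7:-→d8:-→d9:-→d10:-→d11:-→d12:H2  best=H2
  ? 186.38.48.10  path d0:H4→d1:-→d2:-→d3:-→d4:-→d5:-→d6:-→d7:-→d8:-→d9:-→d10:-→d11:-→d12:-→d13:-→d14:-→d15:-→d16:-→d17:-→d18:-→d19:-→d20:H4→d21:-  best=H4
  + 87.123.120.0/21 (H4) depth=21
  ? 87.123.120.0  path d0:H4→d1:-→d2:-→d3:-→d4:-→d5:-→d6:-→d7:-→d8:-→d9:-→d10:-→d11:-→d12:-→d13:-→d14:-→d15:-→d16:-→d17:-→d18:H3→d19:-→d20:-→d21:H4→d22:-→d23:-  best=H4
  del 87.123.120.0/21 (clear depth 21)
  + 186.38.53.16/28 (H0) depth=28
  + 64.0.0.0/5 (H2) depth=5
  + 68.59.2.160/28 (H1) depth=28
  + 186.38.53.16/28 (H3) depth=28
  del 68.48.0.0/12 (clear depth 12)

== LOOKUPS ==
["H1","H3","H4","H2","H3","H2","H4","H4"]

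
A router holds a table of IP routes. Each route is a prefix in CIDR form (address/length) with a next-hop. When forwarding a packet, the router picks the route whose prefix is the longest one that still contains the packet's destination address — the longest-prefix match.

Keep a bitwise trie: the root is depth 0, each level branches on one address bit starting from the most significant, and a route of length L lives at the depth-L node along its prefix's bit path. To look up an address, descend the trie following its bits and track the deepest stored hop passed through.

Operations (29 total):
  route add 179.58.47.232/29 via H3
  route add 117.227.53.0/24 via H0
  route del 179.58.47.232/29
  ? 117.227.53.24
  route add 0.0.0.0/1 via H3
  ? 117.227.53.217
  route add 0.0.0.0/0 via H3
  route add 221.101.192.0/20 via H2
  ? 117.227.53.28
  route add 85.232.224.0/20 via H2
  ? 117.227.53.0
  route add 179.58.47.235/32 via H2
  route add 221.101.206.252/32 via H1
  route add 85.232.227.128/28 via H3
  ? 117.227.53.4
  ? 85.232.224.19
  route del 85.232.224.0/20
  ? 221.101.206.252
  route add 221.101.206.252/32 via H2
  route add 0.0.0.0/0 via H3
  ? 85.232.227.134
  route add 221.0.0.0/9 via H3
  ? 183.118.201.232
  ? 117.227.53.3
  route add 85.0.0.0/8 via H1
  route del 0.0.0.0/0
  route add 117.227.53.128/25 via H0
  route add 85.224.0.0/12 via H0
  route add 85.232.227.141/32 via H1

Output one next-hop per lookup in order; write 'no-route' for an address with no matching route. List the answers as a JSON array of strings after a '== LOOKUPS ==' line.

Apply in order:
  + 179.58.47.232/29 (H3) depth=29
  + 117.227.53.0/24 (H0) depth=24
  del 179.58.47.232/29 (clear depth 29)
  ? 117.227.53.24  path d0:-→d1:-→d2:-→d3:-→d4:-→d5:-→d6:-→d7:-→d8:-→d9:-→d10:-→d11:-→d12:-→d13:-→d14:-→d15:-→d16:-→d17:-→d18:-→d19:-→d20:-→d21:-→d22:-→d23:-→d24:H0  best=H0
  + 0.0.0.0/1 (H3) depth=1
  ? 117.227.53.217  path d0:-→d1:H3→d2:-→d3:-→d4:-→d5:-→d6:-→d7:-→d8:-→d9:-→d10:-→d11:-→d12:-→d13:-→d14:-→d15:-→d16:-→d17:-→d18:-→d19:-→d20:-→d21:-→d22:-→d23:-→d24:H0  best=H0
  + 0.0.0.0/0 (H3) depth=0
  + 221.101.192.0/20 (H2) depth=20
  ? 117.227.53.28  path d0:H3→d1:H3→d2:-→d3:-→d4:-→d5:-→d6:-→d7:-→d8:-→d9:-→d10:-→d11:-→d12:-→d13:-→d14:-→d15:-→d16:-→d17:-→d18:-→d19:-→d20:-→d21:-→d22:-→d23:-→d24:H0  best=H0
  + 85.232.224.0/20 (H2) depth=20
  ? 117.227.53.0  path d0:H3→d1:H3→d2:-→d3:-→d4:-→d5:-→d6:-→d7:-→d8:-→d9:-→d10:-→d11:-→d12:-→d13:-→d14:-→d15:-→d16:-→d17:-→d18:-→d19:-→d20:-→d21:-→d22:-→d23:-→d24:H0  best=H0
  + 179.58.47.235/32 (H2) depth=32
  + 221.101.206.252/32 (H1) depth=32
  + 85.232.227.128/28 (H3) depth=28
  ? 117.227.53.4  path d0:H3→d1:H3→d2:-→d3:-→d4:-→d5:-→d6:-→d7:-→d8:-→d9:-→d10:-→d11:-→d12:-→d13:-→d14:-→d15:-→d16:-→d17:-→d18:-→d19:-→d20:-→d21:-→d22:-→d23:-→d24:H0  best=H0
  ? 85.232.224.19  path d0:H3→d1:H3→d2:-→d3:-→d4:-→d5:-→d6:-→d7:-→d8:-→d9:-→d10:-→d11:-→d12:-→d13:-→d14:-→d15:-→d16:-→d17:-→d18:-→d19:-→d20:H2→d21:-→d22:-  best=H2
  del 85.232.224.0/20 (clear depth 20)
  ? 221.101.206.252  path d0:H3→d1:-→d2:-→d3:-→d4:-→d5:-→d6:-→d7:-→d8:-→d9:-→d10:-→d11:-→d12:-→d13:-→d14:-→d15:-→d16:-→d17:-→d18:-→d19:-→d20:H2→d21:-→d22:-→d23:-→d24:-→d25:-→d26:-→d27:-→d28:-→d29:-→d30:-→d31:-→d32:H1  best=H1
  + 221.101.206.252/32 (H2) depth=32
  + 0.0.0.0/0 (H3) depth=0
  ? 85.232.227.134  path d0:H3→d1:H3→d2:-→d3:-→d4:-→d5:-→d6:-→d7:-→d8:-→d9:-→d10:-→d11:-→d12:-→d13:-→d14:-→d15:-→d16:-→d17:-→d18:-→d19:-→d20:-→d21:-→d22:-→d23:-→d24:-→d25:-→d26:-→d27:-→d28:H3  best=H3
  + 221.0.0.0/9 (H3) depth=9
  ? 183.118.201.232  path d0:H3→d1:-→d2:-→d3:-→d4:-→d5:-  best=H3
  ? 117.227.53.3  path d0:H3→d1:H3→d2:-→d3:-→d4:-→d5:-→d6:-→d7:-→d8:-→d9:-→d10:-→d11:-→d12:-→d13:-→d14:-→d15:-→d16:-→d17:-→d18:-→d19:-→d20:-→d21:-→d22:-→d23:-→d24:H0  best=H0
  + 85.0.0.0/8 (H1) depth=8
  del 0.0.0.0/0 (clear depth 0)
  + 117.227.53.128/25 (H0) depth=25
  + 85.224.0.0/12 (H0) depth=12
  + 85.232.227.141/32 (H1) depth=32

== LOOKUPS ==
["H0","H0","H0","H0","H0","H2","H1","H3","H3","H0"]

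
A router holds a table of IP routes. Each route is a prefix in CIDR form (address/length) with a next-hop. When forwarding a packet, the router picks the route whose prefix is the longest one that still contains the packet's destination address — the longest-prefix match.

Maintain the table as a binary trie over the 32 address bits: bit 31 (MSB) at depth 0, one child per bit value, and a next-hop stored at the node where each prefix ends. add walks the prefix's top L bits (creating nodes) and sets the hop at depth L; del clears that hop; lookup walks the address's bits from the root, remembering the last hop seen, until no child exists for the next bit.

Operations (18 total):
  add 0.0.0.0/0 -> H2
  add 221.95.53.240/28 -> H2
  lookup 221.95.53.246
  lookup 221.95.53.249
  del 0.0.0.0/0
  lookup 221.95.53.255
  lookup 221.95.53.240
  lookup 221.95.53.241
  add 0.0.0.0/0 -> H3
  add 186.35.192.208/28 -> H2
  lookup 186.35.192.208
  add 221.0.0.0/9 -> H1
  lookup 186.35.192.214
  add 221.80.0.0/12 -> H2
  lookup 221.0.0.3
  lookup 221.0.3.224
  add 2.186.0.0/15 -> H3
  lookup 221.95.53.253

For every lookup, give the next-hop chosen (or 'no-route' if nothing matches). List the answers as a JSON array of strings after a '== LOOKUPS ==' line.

Process each operation:
  add 0.0.0.0/0 -> H2 at depth 0
  add 221.95.53.240/28 -> H2 at depth 28
  lookup 221.95.53.246: bits 1101110101011111001101011111 walk d0:H2→d1:-→d2:-→d3:-→d4:-→d5:-→d6:-→d7:-→d8:-→d9:-→d10:-→d11:-→d12:-→d13:-→d14:-→d15:-→d16:-→d17:-→d18:-→d19:-→d20:-→d21:-→d22:-→d23:-→d24:-→d25:-→d26:-→d27:-→d28:H2 -> H2
  lookup 221.95.53.249: bits 1101110101011111001101011111 walk d0:H2→d1:-→d2:-→d3:-→d4:-→d5:-→d6:-→d7:-→d8:-→d9:-→d10:-→d11:-→d12:-→d13:-→d14:-→d15:-→d16:-→d17:-→d18:-→d19:-→d20:-→d21:-→d22:-→d23:-→d24:-→d25:-→d26:-→d27:-→d28:H2 -> H2
  - 0.0.0.0/0 clear@0
  lookup 221.95.53.255: bits 1101110101011111001101011111 walk d0:-→d1:-→d2:-→d3:-→d4:-→d5:-→d6:-→d7:-→d8:-→d9:-→d10:-→d11:-→d12:-→d13:-→d14:-→d15:-→d16:-→d17:-→d18:-→d19:-→d20:-→d21:-→d22:-→d23:-→d24:-→d25:-→d26:-→d27:-→d28:H2 -> H2
  lookup 221.95.53.240: bits 1101110101011111001101011111 walk d0:-→d1:-→d2:-→d3:-→d4:-→d5:-→d6:-→d7:-→d8:-→d9:-→d10:-→d11:-→d12:-→d13:-→d14:-→d15:-→d16:-→d17:-→d18:-→d19:-→d20:-→d21:-→d22:-→d23:-→d24:-→d25:-→d26:-→d27:-→d28:H2 -> H2
  lookup 221.95.53.241: bits 1101110101011111001101011111 walk d0:-→d1:-→d2:-→d3:-→d4:-→d5:-→d6:-→d7:-→d8:-→d9:-→d10:-→d11:-→d12:-→d13:-→d14:-→d15:-→d16:-→d17:-→d18:-→d19:-→d20:-→d21:-→d22:-→d23:-→d24:-→d25:-→d26:-→d27:-→d28:H2 -> H2
  add 0.0.0.0/0 -> H3 at depth 0
  add 186.35.192.208/28 -> H2 at depth 28
  lookup 186.35.192.208: bits 1011101000100011110000001101 walk d0:H3→d1:-→d2:-→d3:-→d4:-→d5:-→d6:-→d7:-→d8:-→d9:-→d10:-→d11:-→d12:-→d13:-→d14:-→d15:-→d16:-→d17:-→d18:-→d19:-→d20:-→d21:-→d22:-→d23:-→d24:-→d25:-→d26:-→d27:-→d28:H2 -> H2
  add 221.0.0.0/9 -> H1 at depth 9
  lookup 186.35.192.214: bits 1011101000100011110000001101 walk d0:H3→d1:-→d2:-→d3:-→d4:-→d5:-→d6:-→d7:-→d8:-→d9:-→d10:-→d11:-→d12:-→d13:-→d14:-→d15:-→d16:-→d17:-→d18:-→d19:-→d20:-→d21:-→d22:-→d23:-→d24:-→d25:-→d26:-→d27:-→d28:H2 -> H2
  add 221.80.0.0/12 -> H2 at depth 12
  lookup 221.0.0.3: bits 110111010 walk d0:H3→d1:-→d2:-→d3:-→d4:-→d5:-→d6:-→d7:-→d8:-→d9:H1 -> H1
  lookup 221.0.3.224: bits 110111010 walk d0:H3→d1:-→d2:-→d3:-→d4:-→d5:-→d6:-→d7:-→d8:-→d9:H1 -> H1
  add 2.186.0.0/15 -> H3 at depth 15
  lookup 221.95.53.253: bits 1101110101011111001101011111 walk d0:H3→d1:-→d2:-→d3:-→d4:-→d5:-→d6:-→d7:-→d8:-→d9:H1→d10:-→d11:-→d12:H2→d13:-→d14:-→d15:-→d16:-→d17:-→d18:-→d19:-→d20:-→d21:-→d22:-→d23:-→d24:-→d25:-→d26:-→d27:-→d28:H2 -> H2

== LOOKUPS ==
["H2","H2","H2","H2","H2","H2","H2","H1","H1","H2"]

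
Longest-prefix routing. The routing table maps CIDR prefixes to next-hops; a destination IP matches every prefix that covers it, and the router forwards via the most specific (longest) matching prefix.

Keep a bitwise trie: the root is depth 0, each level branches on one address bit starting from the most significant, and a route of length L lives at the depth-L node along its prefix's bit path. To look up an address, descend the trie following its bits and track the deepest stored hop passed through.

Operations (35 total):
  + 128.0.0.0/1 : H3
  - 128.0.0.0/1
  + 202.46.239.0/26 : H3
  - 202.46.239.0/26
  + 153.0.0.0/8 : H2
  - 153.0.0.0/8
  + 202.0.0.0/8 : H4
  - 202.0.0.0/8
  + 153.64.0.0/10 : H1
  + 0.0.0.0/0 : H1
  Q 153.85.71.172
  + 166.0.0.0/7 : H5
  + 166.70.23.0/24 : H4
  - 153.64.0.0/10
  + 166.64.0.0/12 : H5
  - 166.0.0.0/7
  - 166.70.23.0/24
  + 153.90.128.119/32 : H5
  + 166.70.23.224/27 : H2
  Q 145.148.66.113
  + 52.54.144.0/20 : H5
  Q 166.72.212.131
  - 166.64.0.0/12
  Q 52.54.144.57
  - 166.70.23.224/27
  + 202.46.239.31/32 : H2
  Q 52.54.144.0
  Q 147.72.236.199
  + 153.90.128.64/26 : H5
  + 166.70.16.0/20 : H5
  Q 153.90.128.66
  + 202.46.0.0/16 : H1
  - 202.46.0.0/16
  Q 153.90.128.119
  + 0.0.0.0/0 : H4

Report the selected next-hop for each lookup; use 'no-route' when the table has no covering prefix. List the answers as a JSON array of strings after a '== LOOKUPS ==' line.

Apply in order:
  add 128.0.0.0/1 -> H3 at depth 1
  - 128.0.0.0/1 clear@1
  add 202.46.239.0/26 -> H3 at depth 26
  - 202.46.239.0/26 clear@26
  add 153.0.0.0/8 -> H2 at depth 8
  - 153.0.0.0/8 clear@8
  add 202.0.0.0/8 -> H4 at depth 8
  - 202.0.0.0/8 clear@8
  add 153.64.0.0/10 -> H1 at depth 10
  add 0.0.0.0/0 -> H1 at depth 0
  ? 153.85.71.172  path d0:H1→d1:-→d2:-→d3:-→d4:-→d5:-→d6:-→d7:-→d8:-→d9:-→d10:H1  best=H1
  add 166.0.0.0/7 -> H5 at depth 7
  add 166.70.23.0/24 -> H4 at depth 24
  - 153.64.0.0/10 clear@10
  add 166.64.0.0/12 -> H5 at depth 12
  - 166.0.0.0/7 clear@7
  - 166.70.23.0/24 clear@24
  add 153.90.128.119/32 -> H5 at depth 32
  add 166.70.23.224/27 -> H2 at depth 27
  ? 145.148.66.113  path d0:H1→d1:-→d2:-→d3:-→d4:-  best=H1
  add 52.54.144.0/20 -> H5 at depth 20
  ? 166.72.212.131  path d0:H1→d1:-→d2:-→d3:-→d4:-→d5:-→d6:-→d7:-→d8:-→d9:-→d10:-→d11:-→d12:H5  best=H5
  - 166.64.0.0/12 clear@12
  ? 52.54.144.57  path d0:H1→d1:-→d2:-→d3:-→d4:-→d5:-→d6:-→d7:-→d8:-→d9:-→d10:-→d11:-→d12:-→d13:-→d14:-→d15:-→d16:-→d17:-→d18:-→d19:-→d20:H5  best=H5
  - 166.70.23.224/27 clear@27
  add 202.46.239.31/32 -> H2 at depth 32
  ? 52.54.144.0  path d0:H1→d1:-→d2:-→d3:-→d4:-→d5:-→d6:-→d7:-→d8:-→d9:-→d10:-→d11:-→d12:-→d13:-→d14:-→d15:-→d16:-→d17:-→d18:-→d19:-→d20:H5  best=H5
  ? 147.72.236.199  path d0:H1→d1:-→d2:-→d3:-→d4:-  best=H1
  add 153.90.128.64/26 -> H5 at depth 26
  add 166.70.16.0/20 -> H5 at depth 20
  ? 153.90.128.66  path d0:H1→d1:-→d2:-→d3:-→d4:-→d5:-→d6:-→d7:-→d8:-→d9:-→d10:-→d11:-→d12:-→d13:-→d14:-→d15:-→d16:-→d17:-→d18:-→d19:-→d20:-→d21:-→d22:-→d23:-→d24:-→d25:-→d26:H5  best=H5
  add 202.46.0.0/16 -> H1 at depth 16
  - 202.46.0.0/16 clear@16
  ? 153.90.128.119  path d0:H1→d1:-→d2:-→d3:-→d4:-→d5:-→d6:-→d7:-→d8:-→d9:-→d10:-→d11:-→d12:-→d13:-→d14:-→d15:-→d16:-→d17:-→d18:-→d19:-→d20:-→d21:-→d22:-→d23:-→d24:-→d25:-→d26:H5→d27:-→d28:-→d29:-→d30:-→d31:-→d32:H5  best=H5
  add 0.0.0.0/0 -> H4 at depth 0

== LOOKUPS ==
["H1","H1","H5","H5","H5","H1","H5","H5"]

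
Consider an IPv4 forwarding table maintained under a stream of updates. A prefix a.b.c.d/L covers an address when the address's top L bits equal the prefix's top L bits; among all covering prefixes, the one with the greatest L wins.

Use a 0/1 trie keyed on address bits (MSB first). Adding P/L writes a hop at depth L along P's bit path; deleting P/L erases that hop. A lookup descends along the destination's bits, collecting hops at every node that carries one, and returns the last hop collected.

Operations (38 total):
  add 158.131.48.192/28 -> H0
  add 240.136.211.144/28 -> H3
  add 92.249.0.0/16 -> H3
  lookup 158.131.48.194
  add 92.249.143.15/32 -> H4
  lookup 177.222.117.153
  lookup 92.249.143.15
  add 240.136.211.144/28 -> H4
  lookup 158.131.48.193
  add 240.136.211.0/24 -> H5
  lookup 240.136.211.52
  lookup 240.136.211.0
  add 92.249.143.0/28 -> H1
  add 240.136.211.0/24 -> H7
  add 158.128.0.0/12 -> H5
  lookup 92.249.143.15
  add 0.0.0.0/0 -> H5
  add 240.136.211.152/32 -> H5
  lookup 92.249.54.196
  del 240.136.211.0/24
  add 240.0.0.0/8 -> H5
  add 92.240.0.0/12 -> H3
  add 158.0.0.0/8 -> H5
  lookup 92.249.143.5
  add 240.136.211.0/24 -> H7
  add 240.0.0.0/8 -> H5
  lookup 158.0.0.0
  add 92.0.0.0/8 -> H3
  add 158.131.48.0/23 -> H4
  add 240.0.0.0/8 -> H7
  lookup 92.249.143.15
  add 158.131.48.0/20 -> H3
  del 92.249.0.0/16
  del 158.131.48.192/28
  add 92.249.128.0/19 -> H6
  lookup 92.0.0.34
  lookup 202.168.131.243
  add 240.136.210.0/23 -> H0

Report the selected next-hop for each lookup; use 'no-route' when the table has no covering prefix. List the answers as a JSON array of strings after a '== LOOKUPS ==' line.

Process each operation:
  add 158.131.48.192/28 -> H0 at depth 28
  add 240.136.211.144/28 -> H3 at depth 28
  add 92.249.0.0/16 -> H3 at depth 16
  Q 158.131.48.194: descend 1001111010000011001100001100 ; hops seen [H0] ; pick H0
  add 92.249.143.15/32 -> H4 at depth 32
  Q 177.222.117.153: descend 10 ; hops seen [∅] ; pick no-route
  Q 92.249.143.15: descend 01011100111110011000111100001111 ; hops seen [H3,H4] ; pick H4
  add 240.136.211.144/28 -> H4 at depth 28
  Q 158.131.48.193: descend 1001111010000011001100001100 ; hops seen [H0] ; pick H0
  add 240.136.211.0/24 -> H5 at depth 24
  Q 240.136.211.52: descend 111100001000100011010011 ; hops seen [H5] ; pick H5
  Q 240.136.211.0: descend 111100001000100011010011 ; hops seen [H5] ; pick H5
  add 92.249.143.0/28 -> H1 at depth 28
  add 240.136.211.0/24 -> H7 at depth 24
  add 158.128.0.0/12 -> H5 at depth 12
  Q 92.249.143.15: descend 01011100111110011000111100001111 ; hops seen [H3,H1,H4] ; pick H4
  add 0.0.0.0/0 -> H5 at depth 0
  add 240.136.211.152/32 -> H5 at depth 32
  Q 92.249.54.196: descend 0101110011111001 ; hops seen [H5,H3] ; pick H3
  - 240.136.211.0/24 clear@24
  add 240.0.0.0/8 -> H5 at depth 8
  add 92.240.0.0/12 -> H3 at depth 12
  add 158.0.0.0/8 -> H5 at depth 8
  Q 92.249.143.5: descend 0101110011111001100011110000 ; hops seen [H5,H3,H3,H1] ; pick H1
  add 240.136.211.0/24 -> H7 at depth 24
  add 240.0.0.0/8 -> H5 at depth 8
  Q 158.0.0.0: descend 10011110 ; hops seen [H5,H5] ; pick H5
  add 92.0.0.0/8 -> H3 at depth 8
  add 158.131.48.0/23 -> H4 at depth 23
  add 240.0.0.0/8 -> H7 at depth 8
  Q 92.249.143.15: descend 01011100111110011000111100001111 ; hops seen [H5,H3,H3,H3,H1,H4] ; pick H4
  add 158.131.48.0/20 -> H3 at depth 20
  - 92.249.0.0/16 clear@16
  - 158.131.48.192/28 clear@28
  add 92.249.128.0/19 -> H6 at depth 19
  Q 92.0.0.34: descend 01011100 ; hops seen [H5,H3] ; pick H3
  Q 202.168.131.243: descend 11 ; hops seen [H5] ; pick H5
  add 240.136.210.0/23 -> H0 at depth 23

== LOOKUPS ==
["H0","no-route","H4","H0","H5","H5","H4","H3","H1","H5","H4","H3","H5"]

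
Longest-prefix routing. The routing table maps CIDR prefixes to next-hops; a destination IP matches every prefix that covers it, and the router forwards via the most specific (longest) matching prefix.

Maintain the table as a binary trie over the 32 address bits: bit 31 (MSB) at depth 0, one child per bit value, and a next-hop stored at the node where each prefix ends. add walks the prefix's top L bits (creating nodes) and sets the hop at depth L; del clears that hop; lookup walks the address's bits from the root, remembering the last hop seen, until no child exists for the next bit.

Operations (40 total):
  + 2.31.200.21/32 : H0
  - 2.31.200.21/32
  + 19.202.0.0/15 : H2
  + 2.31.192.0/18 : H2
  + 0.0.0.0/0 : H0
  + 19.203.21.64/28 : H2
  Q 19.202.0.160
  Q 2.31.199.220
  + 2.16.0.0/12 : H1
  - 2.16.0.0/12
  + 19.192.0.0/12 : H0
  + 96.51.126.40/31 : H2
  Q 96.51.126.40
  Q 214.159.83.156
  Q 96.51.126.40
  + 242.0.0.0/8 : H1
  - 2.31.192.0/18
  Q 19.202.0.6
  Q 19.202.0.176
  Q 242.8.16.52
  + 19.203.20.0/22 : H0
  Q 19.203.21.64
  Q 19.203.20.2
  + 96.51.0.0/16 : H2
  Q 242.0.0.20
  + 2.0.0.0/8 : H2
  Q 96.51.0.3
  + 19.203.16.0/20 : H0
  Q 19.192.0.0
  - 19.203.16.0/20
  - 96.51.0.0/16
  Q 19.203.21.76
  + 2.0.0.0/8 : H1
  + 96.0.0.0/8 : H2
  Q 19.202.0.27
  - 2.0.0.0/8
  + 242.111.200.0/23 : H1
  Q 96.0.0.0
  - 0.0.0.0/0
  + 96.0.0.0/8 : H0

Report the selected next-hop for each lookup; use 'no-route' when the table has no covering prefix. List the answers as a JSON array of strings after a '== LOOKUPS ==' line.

Apply in order:
  add 2.31.200.21/32 -> H0 at depth 32
  - 2.31.200.21/32 clear@32
  add 19.202.0.0/15 -> H2 at depth 15
  add 2.31.192.0/18 -> H2 at depth 18
  add 0.0.0.0/0 -> H0 at depth 0
  add 19.203.21.64/28 -> H2 at depth 28
  Q 19.202.0.160: descend 000100111100101 ; hops seen [H0,H2] ; pick H2
  Q 2.31.199.220: descend 00000010000111111100 ; hops seen [H0,H2] ; pick H2
  add 2.16.0.0/12 -> H1 at depth 12
  - 2.16.0.0/12 clear@12
  add 19.192.0.0/12 -> H0 at depth 12
  add 96.51.126.40/31 -> H2 at depth 31
  Q 96.51.126.40: descend 0110000000110011011111100010100 ; hops seen [H0,H2] ; pick H2
  Q 214.159.83.156: descend ε ; hops seen [H0] ; pick H0
  Q 96.51.126.40: descend 0110000000110011011111100010100 ; hops seen [H0,H2] ; pick H2
  add 242.0.0.0/8 -> H1 at depth 8
  - 2.31.192.0/18 clear@18
  Q 19.202.0.6: descend 000100111100101 ; hops seen [H0,H0,H2] ; pick H2
  Q 19.202.0.176: descend 000100111100101 ; hops seen [H0,H0,H2] ; pick H2
  Q 242.8.16.52: descend 11110010 ; hops seen [H0,H1] ; pick H1
  add 19.203.20.0/22 -> H0 at depth 22
  Q 19.203.21.64: descend 0001001111001011000101010100 ; hops seen [H0,H0,H2,H0,H2] ; pick H2
  Q 19.203.20.2: descend 00010011110010110001010 ; hops seen [H0,H0,H2,H0] ; pick H0
  add 96.51.0.0/16 -> H2 at depth 16
  Q 242.0.0.20: descend 11110010 ; hops seen [H0,H1] ; pick H1
  add 2.0.0.0/8 -> H2 at depth 8
  Q 96.51.0.3: descend 01100000001100110 ; hops seen [H0,H2] ; pick H2
  add 19.203.16.0/20 -> H0 at depth 20
  Q 19.192.0.0: descend 000100111100 ; hops seen [H0,H0] ; pick H0
  - 19.203.16.0/20 clear@20
  - 96.51.0.0/16 clear@16
  Q 19.203.21.76: descend 0001001111001011000101010100 ; hops seen [H0,H0,H2,H0,H2] ; pick H2
  add 2.0.0.0/8 -> H1 at depth 8
  add 96.0.0.0/8 -> H2 at depth 8
  Q 19.202.0.27: descend 000100111100101 ; hops seen [H0,H0,H2] ; pick H2
  - 2.0.0.0/8 clear@8
  add 242.111.200.0/23 -> H1 at depth 23
  Q 96.0.0.0: descend 0110000000 ; hops seen [H0,H2] ; pick H2
  - 0.0.0.0/0 clear@0
  add 96.0.0.0/8 -> H0 at depth 8

== LOOKUPS ==
["H2","H2","H2","H0","H2","H2","H2","H1","H2","H0","H1","H2","H0","H2","H2","H2"]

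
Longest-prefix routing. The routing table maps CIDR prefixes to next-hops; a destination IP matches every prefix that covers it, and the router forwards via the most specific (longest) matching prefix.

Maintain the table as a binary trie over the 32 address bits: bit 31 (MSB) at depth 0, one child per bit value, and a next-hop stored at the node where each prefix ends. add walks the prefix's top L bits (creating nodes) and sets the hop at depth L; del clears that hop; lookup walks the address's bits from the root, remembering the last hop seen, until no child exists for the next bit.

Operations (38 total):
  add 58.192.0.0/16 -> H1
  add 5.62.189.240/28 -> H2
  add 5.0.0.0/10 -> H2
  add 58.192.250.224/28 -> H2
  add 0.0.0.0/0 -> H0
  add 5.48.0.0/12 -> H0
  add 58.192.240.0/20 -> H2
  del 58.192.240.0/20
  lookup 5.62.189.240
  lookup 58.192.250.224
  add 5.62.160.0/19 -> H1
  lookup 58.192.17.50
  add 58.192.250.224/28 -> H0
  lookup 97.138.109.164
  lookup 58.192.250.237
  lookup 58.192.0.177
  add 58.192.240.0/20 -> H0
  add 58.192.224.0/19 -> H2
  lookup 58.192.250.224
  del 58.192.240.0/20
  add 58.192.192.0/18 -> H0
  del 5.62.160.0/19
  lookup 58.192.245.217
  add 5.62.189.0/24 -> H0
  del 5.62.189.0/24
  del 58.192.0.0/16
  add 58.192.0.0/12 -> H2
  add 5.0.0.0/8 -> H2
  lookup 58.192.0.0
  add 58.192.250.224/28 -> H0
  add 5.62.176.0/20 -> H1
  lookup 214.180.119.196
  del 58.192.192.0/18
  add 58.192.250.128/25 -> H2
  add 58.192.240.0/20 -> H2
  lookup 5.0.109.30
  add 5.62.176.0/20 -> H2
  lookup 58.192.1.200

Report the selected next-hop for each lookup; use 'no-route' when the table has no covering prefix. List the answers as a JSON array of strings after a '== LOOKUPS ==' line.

Apply in order:
  add 58.192.0.0/16 -> H1 at depth 16
  add 5.62.189.240/28 -> H2 at depth 28
  add 5.0.0.0/10 -> H2 at depth 10
  add 58.192.250.224/28 -> H2 at depth 28
  add 0.0.0.0/0 -> H0 at depth 0
  add 5.48.0.0/12 -> H0 at depth 12
  add 58.192.240.0/20 -> H2 at depth 20
  - 58.192.240.0/20 clear@20
  lookup 5.62.189.240: bits 0000010100111110101111011111 walk d0:H0→d1:-→d2:-→d3:-→d4:-→d5:-→d6:-→d7:-→d8:-→d9:-→d10:H2→d11:-→d12:H0→d13:-→d14:-→d15:-→d16:-→d17:-→d18:-→d19:-→d20:-→d21:-→d22:-→d23:-→d24:-→d25:-→d26:-→d27:-→d28:H2 -> H2
  lookup 58.192.250.224: bits 0011101011000000111110101110 walk d0:H0→d1:-→d2:-→d3:-→d4:-→d5:-→d6:-→d7:-→d8:-→d9:-→d10:-→d11:-→d12:-→d13:-→d14:-→d15:-→d16:H1→d17:-→d18:-→d19:-→d20:-→d21:-→d22:-→d23:-→d24:-→d25:-→d26:-→d27:-→d28:H2 -> H2
  add 5.62.160.0/19 -> H1 at depth 19
  lookup 58.192.17.50: bits 0011101011000000 walk d0:H0→d1:-→d2:-→d3:-→d4:-→d5:-→d6:-→d7:-→d8:-→d9:-→d10:-→d11:-→d12:-→d13:-→d14:-→d15:-→d16:H1 -> H1
  add 58.192.250.224/28 -> H0 at depth 28
  lookup 97.138.109.164: bits 0 walk d0:H0→d1:- -> H0
  lookup 58.192.250.237: bits 0011101011000000111110101110 walk d0:H0→d1:-→d2:-→d3:-→d4:-→d5:-→d6:-→d7:-→d8:-→d9:-→d10:-→d11:-→d12:-→d13:-→d14:-→d15:-→d16:H1→d17:-→d18:-→d19:-→d20:-→d21:-→d22:-→d23:-→d24:-→d25:-→d26:-→d27:-→d28:H0 -> H0
  lookup 58.192.0.177: bits 0011101011000000 walk d0:H0→d1:-→d2:-→d3:-→d4:-→d5:-→d6:-→d7:-→d8:-→d9:-→d10:-→d11:-→d12:-→d13:-→d14:-→d15:-→d16:H1 -> H1
  add 58.192.240.0/20 -> H0 at depth 20
  add 58.192.224.0/19 -> H2 at depth 19
  lookup 58.192.250.224: bits 0011101011000000111110101110 walk d0:H0→d1:-→d2:-→d3:-→d4:-→d5:-→d6:-→d7:-→d8:-→d9:-→d10:-→d11:-→d12:-→d13:-→d14:-→d15:-→d16:H1→d17:-→d18:-→d19:H2→d20:H0→d21:-→d22:-→d23:-→d24:-→d25:-→d26:-→d27:-→d28:H0 -> H0
  - 58.192.240.0/20 clear@20
  add 58.192.192.0/18 -> H0 at depth 18
  - 5.62.160.0/19 clear@19
  lookup 58.192.245.217: bits 00111010110000001111 walk d0:H0→d1:-→d2:-→d3:-→d4:-→d5:-→d6:-→d7:-→d8:-→d9:-→d10:-→d11:-→d12:-→d13:-→d14:-→d15:-→d16:H1→d17:-→d18:H0→d19:H2→d20:- -> H2
  add 5.62.189.0/24 -> H0 at depth 24
  - 5.62.189.0/24 clear@24
  - 58.192.0.0/16 clear@16
  add 58.192.0.0/12 -> H2 at depth 12
  add 5.0.0.0/8 -> H2 at depth 8
  lookup 58.192.0.0: bits 0011101011000000 walk d0:H0→d1:-→d2:-→d3:-→d4:-→d5:-→d6:-→d7:-→d8:-→d9:-→d10:-→d11:-→d12:H2→d13:-→d14:-→d15:-→d16:- -> H2
  add 58.192.250.224/28 -> H0 at depth 28
  add 5.62.176.0/20 -> H1 at depth 20
  lookup 214.180.119.196: bits ε walk d0:H0 -> H0
  - 58.192.192.0/18 clear@18
  add 58.192.250.128/25 -> H2 at depth 25
  add 58.192.240.0/20 -> H2 at depth 20
  lookup 5.0.109.30: bits 0000010100 walk d0:H0→d1:-→d2:-→d3:-→d4:-→d5:-→d6:-→d7:-→d8:H2→d9:-→d10:H2 -> H2
  add 5.62.176.0/20 -> H2 at depth 20
  lookup 58.192.1.200: bits 0011101011000000 walk d0:H0→d1:-→d2:-→d3:-→d4:-→d5:-→d6:-→d7:-→d8:-→d9:-→d10:-→d11:-→d12:H2→d13:-→d14:-→d15:-→d16:- -> H2

== LOOKUPS ==
["H2","H2","H1","H0","H0","H1","H0","H2","H2","H0","H2","H2"]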